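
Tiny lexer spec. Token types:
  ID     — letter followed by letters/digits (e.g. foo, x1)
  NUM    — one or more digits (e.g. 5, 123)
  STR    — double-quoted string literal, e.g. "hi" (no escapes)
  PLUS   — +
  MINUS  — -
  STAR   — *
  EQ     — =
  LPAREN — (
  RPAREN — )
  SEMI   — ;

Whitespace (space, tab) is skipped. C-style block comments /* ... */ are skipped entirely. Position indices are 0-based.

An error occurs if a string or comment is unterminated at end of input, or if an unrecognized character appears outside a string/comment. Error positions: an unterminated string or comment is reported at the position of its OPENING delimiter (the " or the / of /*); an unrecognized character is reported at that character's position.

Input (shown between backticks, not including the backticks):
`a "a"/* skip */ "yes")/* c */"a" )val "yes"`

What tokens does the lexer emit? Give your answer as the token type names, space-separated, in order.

pos=0: emit ID 'a' (now at pos=1)
pos=2: enter STRING mode
pos=2: emit STR "a" (now at pos=5)
pos=5: enter COMMENT mode (saw '/*')
exit COMMENT mode (now at pos=15)
pos=16: enter STRING mode
pos=16: emit STR "yes" (now at pos=21)
pos=21: emit RPAREN ')'
pos=22: enter COMMENT mode (saw '/*')
exit COMMENT mode (now at pos=29)
pos=29: enter STRING mode
pos=29: emit STR "a" (now at pos=32)
pos=33: emit RPAREN ')'
pos=34: emit ID 'val' (now at pos=37)
pos=38: enter STRING mode
pos=38: emit STR "yes" (now at pos=43)
DONE. 8 tokens: [ID, STR, STR, RPAREN, STR, RPAREN, ID, STR]

Answer: ID STR STR RPAREN STR RPAREN ID STR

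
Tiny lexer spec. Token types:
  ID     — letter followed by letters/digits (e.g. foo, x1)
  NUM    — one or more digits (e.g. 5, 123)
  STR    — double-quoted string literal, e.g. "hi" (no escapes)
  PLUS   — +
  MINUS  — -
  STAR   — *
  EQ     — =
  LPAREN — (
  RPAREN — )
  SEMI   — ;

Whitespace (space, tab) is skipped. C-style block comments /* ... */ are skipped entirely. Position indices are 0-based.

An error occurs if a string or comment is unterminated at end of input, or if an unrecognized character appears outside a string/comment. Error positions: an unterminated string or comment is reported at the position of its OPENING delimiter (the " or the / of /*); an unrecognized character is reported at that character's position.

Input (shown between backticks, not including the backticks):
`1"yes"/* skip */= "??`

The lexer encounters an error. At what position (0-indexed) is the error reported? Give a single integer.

pos=0: emit NUM '1' (now at pos=1)
pos=1: enter STRING mode
pos=1: emit STR "yes" (now at pos=6)
pos=6: enter COMMENT mode (saw '/*')
exit COMMENT mode (now at pos=16)
pos=16: emit EQ '='
pos=18: enter STRING mode
pos=18: ERROR — unterminated string

Answer: 18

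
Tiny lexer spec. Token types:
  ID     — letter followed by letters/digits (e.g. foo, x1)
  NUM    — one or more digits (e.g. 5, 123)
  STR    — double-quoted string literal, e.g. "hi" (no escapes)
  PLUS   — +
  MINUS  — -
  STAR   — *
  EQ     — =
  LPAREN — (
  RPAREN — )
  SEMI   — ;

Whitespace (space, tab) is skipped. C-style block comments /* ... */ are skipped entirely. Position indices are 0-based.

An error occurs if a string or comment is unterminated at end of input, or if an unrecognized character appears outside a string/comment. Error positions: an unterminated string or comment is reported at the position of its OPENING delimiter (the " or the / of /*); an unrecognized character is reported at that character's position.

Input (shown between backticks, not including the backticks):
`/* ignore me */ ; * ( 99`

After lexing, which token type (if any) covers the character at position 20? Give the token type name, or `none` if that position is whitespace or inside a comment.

Answer: LPAREN

Derivation:
pos=0: enter COMMENT mode (saw '/*')
exit COMMENT mode (now at pos=15)
pos=16: emit SEMI ';'
pos=18: emit STAR '*'
pos=20: emit LPAREN '('
pos=22: emit NUM '99' (now at pos=24)
DONE. 4 tokens: [SEMI, STAR, LPAREN, NUM]
Position 20: char is '(' -> LPAREN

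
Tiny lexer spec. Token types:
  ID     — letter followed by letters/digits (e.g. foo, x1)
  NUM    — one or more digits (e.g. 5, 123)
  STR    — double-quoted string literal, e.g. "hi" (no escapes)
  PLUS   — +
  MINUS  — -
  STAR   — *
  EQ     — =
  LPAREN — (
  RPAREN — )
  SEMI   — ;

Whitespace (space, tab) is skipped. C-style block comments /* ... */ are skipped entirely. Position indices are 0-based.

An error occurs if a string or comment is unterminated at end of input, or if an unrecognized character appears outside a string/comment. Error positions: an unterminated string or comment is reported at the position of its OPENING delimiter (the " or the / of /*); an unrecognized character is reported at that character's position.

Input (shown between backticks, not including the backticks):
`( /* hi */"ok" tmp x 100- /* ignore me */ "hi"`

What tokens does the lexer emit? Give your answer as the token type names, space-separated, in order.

Answer: LPAREN STR ID ID NUM MINUS STR

Derivation:
pos=0: emit LPAREN '('
pos=2: enter COMMENT mode (saw '/*')
exit COMMENT mode (now at pos=10)
pos=10: enter STRING mode
pos=10: emit STR "ok" (now at pos=14)
pos=15: emit ID 'tmp' (now at pos=18)
pos=19: emit ID 'x' (now at pos=20)
pos=21: emit NUM '100' (now at pos=24)
pos=24: emit MINUS '-'
pos=26: enter COMMENT mode (saw '/*')
exit COMMENT mode (now at pos=41)
pos=42: enter STRING mode
pos=42: emit STR "hi" (now at pos=46)
DONE. 7 tokens: [LPAREN, STR, ID, ID, NUM, MINUS, STR]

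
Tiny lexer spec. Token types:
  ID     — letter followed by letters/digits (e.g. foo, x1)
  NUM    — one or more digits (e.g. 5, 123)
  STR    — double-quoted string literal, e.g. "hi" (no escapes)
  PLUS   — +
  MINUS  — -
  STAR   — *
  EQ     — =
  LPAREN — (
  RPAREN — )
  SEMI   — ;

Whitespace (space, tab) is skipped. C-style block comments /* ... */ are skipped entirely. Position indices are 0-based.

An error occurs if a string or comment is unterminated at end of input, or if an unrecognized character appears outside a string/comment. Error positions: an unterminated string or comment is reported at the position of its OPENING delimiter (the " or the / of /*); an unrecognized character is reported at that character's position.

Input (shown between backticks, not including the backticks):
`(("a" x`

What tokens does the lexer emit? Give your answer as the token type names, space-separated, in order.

Answer: LPAREN LPAREN STR ID

Derivation:
pos=0: emit LPAREN '('
pos=1: emit LPAREN '('
pos=2: enter STRING mode
pos=2: emit STR "a" (now at pos=5)
pos=6: emit ID 'x' (now at pos=7)
DONE. 4 tokens: [LPAREN, LPAREN, STR, ID]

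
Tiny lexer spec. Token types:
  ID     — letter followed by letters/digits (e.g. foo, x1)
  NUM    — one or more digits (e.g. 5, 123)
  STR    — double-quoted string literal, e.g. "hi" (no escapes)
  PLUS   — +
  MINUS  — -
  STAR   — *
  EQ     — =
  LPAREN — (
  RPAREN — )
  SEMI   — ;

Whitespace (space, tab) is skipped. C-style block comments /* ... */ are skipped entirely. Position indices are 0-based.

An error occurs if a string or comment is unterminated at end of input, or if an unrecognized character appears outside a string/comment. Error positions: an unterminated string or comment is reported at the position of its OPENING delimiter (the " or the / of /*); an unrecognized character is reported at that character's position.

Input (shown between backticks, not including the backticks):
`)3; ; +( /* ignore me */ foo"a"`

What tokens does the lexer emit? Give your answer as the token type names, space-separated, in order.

pos=0: emit RPAREN ')'
pos=1: emit NUM '3' (now at pos=2)
pos=2: emit SEMI ';'
pos=4: emit SEMI ';'
pos=6: emit PLUS '+'
pos=7: emit LPAREN '('
pos=9: enter COMMENT mode (saw '/*')
exit COMMENT mode (now at pos=24)
pos=25: emit ID 'foo' (now at pos=28)
pos=28: enter STRING mode
pos=28: emit STR "a" (now at pos=31)
DONE. 8 tokens: [RPAREN, NUM, SEMI, SEMI, PLUS, LPAREN, ID, STR]

Answer: RPAREN NUM SEMI SEMI PLUS LPAREN ID STR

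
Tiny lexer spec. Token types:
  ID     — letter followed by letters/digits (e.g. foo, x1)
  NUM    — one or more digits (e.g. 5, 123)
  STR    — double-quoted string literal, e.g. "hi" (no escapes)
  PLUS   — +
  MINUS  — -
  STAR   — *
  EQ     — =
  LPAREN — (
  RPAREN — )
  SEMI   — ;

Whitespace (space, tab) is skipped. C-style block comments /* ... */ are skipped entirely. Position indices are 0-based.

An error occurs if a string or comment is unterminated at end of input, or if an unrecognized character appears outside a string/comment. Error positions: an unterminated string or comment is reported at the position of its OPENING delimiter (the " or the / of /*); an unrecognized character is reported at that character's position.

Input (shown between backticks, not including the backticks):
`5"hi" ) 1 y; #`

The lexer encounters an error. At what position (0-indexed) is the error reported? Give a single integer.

Answer: 13

Derivation:
pos=0: emit NUM '5' (now at pos=1)
pos=1: enter STRING mode
pos=1: emit STR "hi" (now at pos=5)
pos=6: emit RPAREN ')'
pos=8: emit NUM '1' (now at pos=9)
pos=10: emit ID 'y' (now at pos=11)
pos=11: emit SEMI ';'
pos=13: ERROR — unrecognized char '#'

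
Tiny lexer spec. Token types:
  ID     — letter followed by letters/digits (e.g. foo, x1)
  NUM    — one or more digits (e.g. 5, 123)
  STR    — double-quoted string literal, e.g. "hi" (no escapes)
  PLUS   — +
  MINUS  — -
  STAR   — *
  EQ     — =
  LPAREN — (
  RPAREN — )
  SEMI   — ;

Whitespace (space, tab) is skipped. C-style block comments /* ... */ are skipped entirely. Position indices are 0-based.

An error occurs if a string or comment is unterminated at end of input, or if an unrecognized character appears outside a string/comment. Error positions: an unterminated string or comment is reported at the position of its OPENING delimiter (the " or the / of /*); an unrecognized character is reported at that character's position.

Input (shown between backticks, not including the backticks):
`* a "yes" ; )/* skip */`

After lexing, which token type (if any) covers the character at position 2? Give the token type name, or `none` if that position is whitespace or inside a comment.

pos=0: emit STAR '*'
pos=2: emit ID 'a' (now at pos=3)
pos=4: enter STRING mode
pos=4: emit STR "yes" (now at pos=9)
pos=10: emit SEMI ';'
pos=12: emit RPAREN ')'
pos=13: enter COMMENT mode (saw '/*')
exit COMMENT mode (now at pos=23)
DONE. 5 tokens: [STAR, ID, STR, SEMI, RPAREN]
Position 2: char is 'a' -> ID

Answer: ID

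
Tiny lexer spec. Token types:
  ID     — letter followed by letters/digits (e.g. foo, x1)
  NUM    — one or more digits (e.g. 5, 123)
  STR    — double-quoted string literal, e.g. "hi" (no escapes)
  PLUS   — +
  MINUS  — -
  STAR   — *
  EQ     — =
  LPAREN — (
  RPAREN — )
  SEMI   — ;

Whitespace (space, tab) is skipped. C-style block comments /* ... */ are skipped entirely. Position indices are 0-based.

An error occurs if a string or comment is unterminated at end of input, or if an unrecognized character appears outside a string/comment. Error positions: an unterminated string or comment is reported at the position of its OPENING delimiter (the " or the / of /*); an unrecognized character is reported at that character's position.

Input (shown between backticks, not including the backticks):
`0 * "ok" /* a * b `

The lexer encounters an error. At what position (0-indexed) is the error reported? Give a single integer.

pos=0: emit NUM '0' (now at pos=1)
pos=2: emit STAR '*'
pos=4: enter STRING mode
pos=4: emit STR "ok" (now at pos=8)
pos=9: enter COMMENT mode (saw '/*')
pos=9: ERROR — unterminated comment (reached EOF)

Answer: 9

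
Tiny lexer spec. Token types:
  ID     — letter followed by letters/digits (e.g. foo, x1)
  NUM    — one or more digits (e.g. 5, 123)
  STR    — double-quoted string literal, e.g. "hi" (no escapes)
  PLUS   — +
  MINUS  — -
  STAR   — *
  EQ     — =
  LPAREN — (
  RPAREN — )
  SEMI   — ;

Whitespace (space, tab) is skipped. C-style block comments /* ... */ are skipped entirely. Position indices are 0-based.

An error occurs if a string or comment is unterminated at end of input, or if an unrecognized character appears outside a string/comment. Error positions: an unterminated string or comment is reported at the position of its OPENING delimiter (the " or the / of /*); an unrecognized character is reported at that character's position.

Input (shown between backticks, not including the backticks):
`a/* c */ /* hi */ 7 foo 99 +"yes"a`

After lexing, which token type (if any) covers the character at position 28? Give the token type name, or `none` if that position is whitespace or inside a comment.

pos=0: emit ID 'a' (now at pos=1)
pos=1: enter COMMENT mode (saw '/*')
exit COMMENT mode (now at pos=8)
pos=9: enter COMMENT mode (saw '/*')
exit COMMENT mode (now at pos=17)
pos=18: emit NUM '7' (now at pos=19)
pos=20: emit ID 'foo' (now at pos=23)
pos=24: emit NUM '99' (now at pos=26)
pos=27: emit PLUS '+'
pos=28: enter STRING mode
pos=28: emit STR "yes" (now at pos=33)
pos=33: emit ID 'a' (now at pos=34)
DONE. 7 tokens: [ID, NUM, ID, NUM, PLUS, STR, ID]
Position 28: char is '"' -> STR

Answer: STR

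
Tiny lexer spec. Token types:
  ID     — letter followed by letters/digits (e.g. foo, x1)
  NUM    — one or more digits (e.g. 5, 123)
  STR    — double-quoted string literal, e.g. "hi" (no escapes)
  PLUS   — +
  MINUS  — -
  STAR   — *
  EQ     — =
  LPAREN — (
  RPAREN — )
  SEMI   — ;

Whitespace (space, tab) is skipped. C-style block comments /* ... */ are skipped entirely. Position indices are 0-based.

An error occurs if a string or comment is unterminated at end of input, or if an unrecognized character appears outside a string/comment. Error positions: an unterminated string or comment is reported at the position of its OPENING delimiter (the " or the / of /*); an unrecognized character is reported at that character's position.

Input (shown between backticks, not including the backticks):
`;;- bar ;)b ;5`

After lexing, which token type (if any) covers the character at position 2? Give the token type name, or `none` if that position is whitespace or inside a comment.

Answer: MINUS

Derivation:
pos=0: emit SEMI ';'
pos=1: emit SEMI ';'
pos=2: emit MINUS '-'
pos=4: emit ID 'bar' (now at pos=7)
pos=8: emit SEMI ';'
pos=9: emit RPAREN ')'
pos=10: emit ID 'b' (now at pos=11)
pos=12: emit SEMI ';'
pos=13: emit NUM '5' (now at pos=14)
DONE. 9 tokens: [SEMI, SEMI, MINUS, ID, SEMI, RPAREN, ID, SEMI, NUM]
Position 2: char is '-' -> MINUS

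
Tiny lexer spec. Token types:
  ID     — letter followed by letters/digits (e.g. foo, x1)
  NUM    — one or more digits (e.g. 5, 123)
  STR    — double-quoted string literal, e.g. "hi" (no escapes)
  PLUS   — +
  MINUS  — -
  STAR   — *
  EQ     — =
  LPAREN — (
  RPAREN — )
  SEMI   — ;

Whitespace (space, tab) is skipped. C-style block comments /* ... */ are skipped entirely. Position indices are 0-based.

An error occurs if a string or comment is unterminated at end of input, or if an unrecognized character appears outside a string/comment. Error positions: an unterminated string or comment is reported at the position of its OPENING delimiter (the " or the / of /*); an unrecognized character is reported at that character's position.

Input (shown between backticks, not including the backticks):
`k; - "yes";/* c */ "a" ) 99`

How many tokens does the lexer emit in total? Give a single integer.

pos=0: emit ID 'k' (now at pos=1)
pos=1: emit SEMI ';'
pos=3: emit MINUS '-'
pos=5: enter STRING mode
pos=5: emit STR "yes" (now at pos=10)
pos=10: emit SEMI ';'
pos=11: enter COMMENT mode (saw '/*')
exit COMMENT mode (now at pos=18)
pos=19: enter STRING mode
pos=19: emit STR "a" (now at pos=22)
pos=23: emit RPAREN ')'
pos=25: emit NUM '99' (now at pos=27)
DONE. 8 tokens: [ID, SEMI, MINUS, STR, SEMI, STR, RPAREN, NUM]

Answer: 8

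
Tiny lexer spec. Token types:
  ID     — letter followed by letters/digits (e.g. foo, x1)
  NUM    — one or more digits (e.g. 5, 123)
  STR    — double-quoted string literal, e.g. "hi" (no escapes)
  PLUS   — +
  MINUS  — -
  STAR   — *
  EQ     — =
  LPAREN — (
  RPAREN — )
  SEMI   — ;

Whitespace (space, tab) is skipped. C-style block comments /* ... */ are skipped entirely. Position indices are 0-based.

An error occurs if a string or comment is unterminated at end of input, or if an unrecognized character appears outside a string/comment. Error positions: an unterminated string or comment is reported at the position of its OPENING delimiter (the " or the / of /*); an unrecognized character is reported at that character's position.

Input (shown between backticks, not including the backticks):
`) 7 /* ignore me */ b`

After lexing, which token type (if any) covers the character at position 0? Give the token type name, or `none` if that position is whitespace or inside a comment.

pos=0: emit RPAREN ')'
pos=2: emit NUM '7' (now at pos=3)
pos=4: enter COMMENT mode (saw '/*')
exit COMMENT mode (now at pos=19)
pos=20: emit ID 'b' (now at pos=21)
DONE. 3 tokens: [RPAREN, NUM, ID]
Position 0: char is ')' -> RPAREN

Answer: RPAREN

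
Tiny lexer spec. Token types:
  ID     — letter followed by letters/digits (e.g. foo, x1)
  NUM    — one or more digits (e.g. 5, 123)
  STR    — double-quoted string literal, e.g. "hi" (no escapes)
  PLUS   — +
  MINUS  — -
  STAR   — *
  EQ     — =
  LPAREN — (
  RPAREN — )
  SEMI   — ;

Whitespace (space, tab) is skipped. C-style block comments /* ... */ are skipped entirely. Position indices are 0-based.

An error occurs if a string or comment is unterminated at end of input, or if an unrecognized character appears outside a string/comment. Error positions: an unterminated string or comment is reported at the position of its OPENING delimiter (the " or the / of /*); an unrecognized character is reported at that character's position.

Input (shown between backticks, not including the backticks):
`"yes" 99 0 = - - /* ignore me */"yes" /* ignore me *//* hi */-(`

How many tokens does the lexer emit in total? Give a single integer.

pos=0: enter STRING mode
pos=0: emit STR "yes" (now at pos=5)
pos=6: emit NUM '99' (now at pos=8)
pos=9: emit NUM '0' (now at pos=10)
pos=11: emit EQ '='
pos=13: emit MINUS '-'
pos=15: emit MINUS '-'
pos=17: enter COMMENT mode (saw '/*')
exit COMMENT mode (now at pos=32)
pos=32: enter STRING mode
pos=32: emit STR "yes" (now at pos=37)
pos=38: enter COMMENT mode (saw '/*')
exit COMMENT mode (now at pos=53)
pos=53: enter COMMENT mode (saw '/*')
exit COMMENT mode (now at pos=61)
pos=61: emit MINUS '-'
pos=62: emit LPAREN '('
DONE. 9 tokens: [STR, NUM, NUM, EQ, MINUS, MINUS, STR, MINUS, LPAREN]

Answer: 9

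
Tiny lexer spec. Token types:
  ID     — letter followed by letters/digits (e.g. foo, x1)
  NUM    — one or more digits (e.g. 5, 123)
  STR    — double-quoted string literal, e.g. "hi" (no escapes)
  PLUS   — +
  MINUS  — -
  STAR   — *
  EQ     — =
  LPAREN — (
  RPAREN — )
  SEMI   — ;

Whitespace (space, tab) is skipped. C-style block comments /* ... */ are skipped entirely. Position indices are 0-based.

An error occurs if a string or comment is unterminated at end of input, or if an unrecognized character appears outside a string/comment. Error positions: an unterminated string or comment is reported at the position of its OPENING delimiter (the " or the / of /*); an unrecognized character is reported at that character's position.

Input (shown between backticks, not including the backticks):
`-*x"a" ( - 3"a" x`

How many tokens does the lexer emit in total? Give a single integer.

Answer: 9

Derivation:
pos=0: emit MINUS '-'
pos=1: emit STAR '*'
pos=2: emit ID 'x' (now at pos=3)
pos=3: enter STRING mode
pos=3: emit STR "a" (now at pos=6)
pos=7: emit LPAREN '('
pos=9: emit MINUS '-'
pos=11: emit NUM '3' (now at pos=12)
pos=12: enter STRING mode
pos=12: emit STR "a" (now at pos=15)
pos=16: emit ID 'x' (now at pos=17)
DONE. 9 tokens: [MINUS, STAR, ID, STR, LPAREN, MINUS, NUM, STR, ID]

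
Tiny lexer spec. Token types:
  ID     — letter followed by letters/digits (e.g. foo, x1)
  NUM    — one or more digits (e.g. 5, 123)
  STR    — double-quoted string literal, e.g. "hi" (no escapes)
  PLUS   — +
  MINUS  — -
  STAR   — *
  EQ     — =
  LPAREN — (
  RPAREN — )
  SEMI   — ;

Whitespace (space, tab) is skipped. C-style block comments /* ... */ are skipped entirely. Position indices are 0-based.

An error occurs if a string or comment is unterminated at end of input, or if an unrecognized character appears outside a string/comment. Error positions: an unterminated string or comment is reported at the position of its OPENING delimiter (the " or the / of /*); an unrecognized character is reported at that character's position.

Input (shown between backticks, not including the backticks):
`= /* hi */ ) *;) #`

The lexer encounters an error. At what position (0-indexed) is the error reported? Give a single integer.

pos=0: emit EQ '='
pos=2: enter COMMENT mode (saw '/*')
exit COMMENT mode (now at pos=10)
pos=11: emit RPAREN ')'
pos=13: emit STAR '*'
pos=14: emit SEMI ';'
pos=15: emit RPAREN ')'
pos=17: ERROR — unrecognized char '#'

Answer: 17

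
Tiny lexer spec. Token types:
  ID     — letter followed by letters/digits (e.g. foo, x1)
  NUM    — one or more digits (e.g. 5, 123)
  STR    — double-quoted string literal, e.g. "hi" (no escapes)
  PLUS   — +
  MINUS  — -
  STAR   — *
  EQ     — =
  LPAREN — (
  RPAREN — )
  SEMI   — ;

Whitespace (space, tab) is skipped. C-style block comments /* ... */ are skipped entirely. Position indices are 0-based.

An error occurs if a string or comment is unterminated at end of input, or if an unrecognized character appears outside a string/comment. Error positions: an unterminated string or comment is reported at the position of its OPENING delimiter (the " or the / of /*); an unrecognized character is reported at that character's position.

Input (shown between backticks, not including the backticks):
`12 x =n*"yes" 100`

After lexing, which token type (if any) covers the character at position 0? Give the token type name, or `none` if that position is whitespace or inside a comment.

Answer: NUM

Derivation:
pos=0: emit NUM '12' (now at pos=2)
pos=3: emit ID 'x' (now at pos=4)
pos=5: emit EQ '='
pos=6: emit ID 'n' (now at pos=7)
pos=7: emit STAR '*'
pos=8: enter STRING mode
pos=8: emit STR "yes" (now at pos=13)
pos=14: emit NUM '100' (now at pos=17)
DONE. 7 tokens: [NUM, ID, EQ, ID, STAR, STR, NUM]
Position 0: char is '1' -> NUM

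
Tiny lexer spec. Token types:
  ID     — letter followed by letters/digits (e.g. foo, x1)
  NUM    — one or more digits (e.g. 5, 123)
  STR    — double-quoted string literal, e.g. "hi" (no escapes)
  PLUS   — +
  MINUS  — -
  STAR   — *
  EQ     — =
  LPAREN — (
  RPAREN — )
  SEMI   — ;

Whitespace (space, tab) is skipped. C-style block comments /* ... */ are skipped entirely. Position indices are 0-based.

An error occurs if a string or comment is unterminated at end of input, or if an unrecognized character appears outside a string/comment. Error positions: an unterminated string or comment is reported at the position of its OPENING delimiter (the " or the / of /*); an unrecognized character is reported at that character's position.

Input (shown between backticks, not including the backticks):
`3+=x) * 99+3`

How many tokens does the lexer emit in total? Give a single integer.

Answer: 9

Derivation:
pos=0: emit NUM '3' (now at pos=1)
pos=1: emit PLUS '+'
pos=2: emit EQ '='
pos=3: emit ID 'x' (now at pos=4)
pos=4: emit RPAREN ')'
pos=6: emit STAR '*'
pos=8: emit NUM '99' (now at pos=10)
pos=10: emit PLUS '+'
pos=11: emit NUM '3' (now at pos=12)
DONE. 9 tokens: [NUM, PLUS, EQ, ID, RPAREN, STAR, NUM, PLUS, NUM]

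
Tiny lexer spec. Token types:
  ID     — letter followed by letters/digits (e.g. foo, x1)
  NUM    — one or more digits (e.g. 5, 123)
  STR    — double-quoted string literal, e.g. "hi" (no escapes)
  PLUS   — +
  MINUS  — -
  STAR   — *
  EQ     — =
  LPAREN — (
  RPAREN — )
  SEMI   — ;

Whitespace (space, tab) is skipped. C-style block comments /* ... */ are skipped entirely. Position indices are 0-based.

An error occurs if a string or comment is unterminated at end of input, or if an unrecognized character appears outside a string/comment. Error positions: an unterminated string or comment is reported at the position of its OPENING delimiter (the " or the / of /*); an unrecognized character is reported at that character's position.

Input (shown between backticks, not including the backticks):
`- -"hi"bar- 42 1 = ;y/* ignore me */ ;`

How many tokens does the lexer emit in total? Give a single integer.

pos=0: emit MINUS '-'
pos=2: emit MINUS '-'
pos=3: enter STRING mode
pos=3: emit STR "hi" (now at pos=7)
pos=7: emit ID 'bar' (now at pos=10)
pos=10: emit MINUS '-'
pos=12: emit NUM '42' (now at pos=14)
pos=15: emit NUM '1' (now at pos=16)
pos=17: emit EQ '='
pos=19: emit SEMI ';'
pos=20: emit ID 'y' (now at pos=21)
pos=21: enter COMMENT mode (saw '/*')
exit COMMENT mode (now at pos=36)
pos=37: emit SEMI ';'
DONE. 11 tokens: [MINUS, MINUS, STR, ID, MINUS, NUM, NUM, EQ, SEMI, ID, SEMI]

Answer: 11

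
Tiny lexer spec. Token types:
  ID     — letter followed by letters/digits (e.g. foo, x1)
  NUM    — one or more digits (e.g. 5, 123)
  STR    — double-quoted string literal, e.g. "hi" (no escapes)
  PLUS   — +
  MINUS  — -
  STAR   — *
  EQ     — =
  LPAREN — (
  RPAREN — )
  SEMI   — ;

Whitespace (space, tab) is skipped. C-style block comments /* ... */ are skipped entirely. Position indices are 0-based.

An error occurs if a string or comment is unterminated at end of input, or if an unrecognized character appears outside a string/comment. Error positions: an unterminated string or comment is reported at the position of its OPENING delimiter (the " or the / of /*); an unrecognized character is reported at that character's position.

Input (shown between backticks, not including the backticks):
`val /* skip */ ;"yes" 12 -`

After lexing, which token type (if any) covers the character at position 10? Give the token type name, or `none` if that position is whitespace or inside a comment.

Answer: none

Derivation:
pos=0: emit ID 'val' (now at pos=3)
pos=4: enter COMMENT mode (saw '/*')
exit COMMENT mode (now at pos=14)
pos=15: emit SEMI ';'
pos=16: enter STRING mode
pos=16: emit STR "yes" (now at pos=21)
pos=22: emit NUM '12' (now at pos=24)
pos=25: emit MINUS '-'
DONE. 5 tokens: [ID, SEMI, STR, NUM, MINUS]
Position 10: char is 'p' -> none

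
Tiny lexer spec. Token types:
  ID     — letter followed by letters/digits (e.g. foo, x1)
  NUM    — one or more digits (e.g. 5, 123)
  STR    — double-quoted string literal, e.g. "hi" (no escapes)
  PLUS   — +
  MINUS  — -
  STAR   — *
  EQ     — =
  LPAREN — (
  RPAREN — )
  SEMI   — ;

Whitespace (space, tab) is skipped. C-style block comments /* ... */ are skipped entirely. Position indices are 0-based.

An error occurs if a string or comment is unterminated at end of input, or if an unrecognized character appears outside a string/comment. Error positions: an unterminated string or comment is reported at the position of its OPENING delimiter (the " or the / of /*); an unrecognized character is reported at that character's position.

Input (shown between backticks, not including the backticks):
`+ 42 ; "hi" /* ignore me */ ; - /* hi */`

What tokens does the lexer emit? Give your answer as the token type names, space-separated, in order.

pos=0: emit PLUS '+'
pos=2: emit NUM '42' (now at pos=4)
pos=5: emit SEMI ';'
pos=7: enter STRING mode
pos=7: emit STR "hi" (now at pos=11)
pos=12: enter COMMENT mode (saw '/*')
exit COMMENT mode (now at pos=27)
pos=28: emit SEMI ';'
pos=30: emit MINUS '-'
pos=32: enter COMMENT mode (saw '/*')
exit COMMENT mode (now at pos=40)
DONE. 6 tokens: [PLUS, NUM, SEMI, STR, SEMI, MINUS]

Answer: PLUS NUM SEMI STR SEMI MINUS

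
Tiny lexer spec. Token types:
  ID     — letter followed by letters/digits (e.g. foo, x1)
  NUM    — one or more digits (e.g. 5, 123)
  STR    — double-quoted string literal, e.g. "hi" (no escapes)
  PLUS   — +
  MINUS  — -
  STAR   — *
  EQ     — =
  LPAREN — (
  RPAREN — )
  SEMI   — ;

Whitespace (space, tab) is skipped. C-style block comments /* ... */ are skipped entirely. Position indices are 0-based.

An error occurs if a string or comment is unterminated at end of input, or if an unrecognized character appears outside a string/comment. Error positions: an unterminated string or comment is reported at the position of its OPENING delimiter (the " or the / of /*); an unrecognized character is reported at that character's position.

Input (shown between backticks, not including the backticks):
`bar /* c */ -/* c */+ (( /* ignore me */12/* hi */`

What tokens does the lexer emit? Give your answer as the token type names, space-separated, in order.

Answer: ID MINUS PLUS LPAREN LPAREN NUM

Derivation:
pos=0: emit ID 'bar' (now at pos=3)
pos=4: enter COMMENT mode (saw '/*')
exit COMMENT mode (now at pos=11)
pos=12: emit MINUS '-'
pos=13: enter COMMENT mode (saw '/*')
exit COMMENT mode (now at pos=20)
pos=20: emit PLUS '+'
pos=22: emit LPAREN '('
pos=23: emit LPAREN '('
pos=25: enter COMMENT mode (saw '/*')
exit COMMENT mode (now at pos=40)
pos=40: emit NUM '12' (now at pos=42)
pos=42: enter COMMENT mode (saw '/*')
exit COMMENT mode (now at pos=50)
DONE. 6 tokens: [ID, MINUS, PLUS, LPAREN, LPAREN, NUM]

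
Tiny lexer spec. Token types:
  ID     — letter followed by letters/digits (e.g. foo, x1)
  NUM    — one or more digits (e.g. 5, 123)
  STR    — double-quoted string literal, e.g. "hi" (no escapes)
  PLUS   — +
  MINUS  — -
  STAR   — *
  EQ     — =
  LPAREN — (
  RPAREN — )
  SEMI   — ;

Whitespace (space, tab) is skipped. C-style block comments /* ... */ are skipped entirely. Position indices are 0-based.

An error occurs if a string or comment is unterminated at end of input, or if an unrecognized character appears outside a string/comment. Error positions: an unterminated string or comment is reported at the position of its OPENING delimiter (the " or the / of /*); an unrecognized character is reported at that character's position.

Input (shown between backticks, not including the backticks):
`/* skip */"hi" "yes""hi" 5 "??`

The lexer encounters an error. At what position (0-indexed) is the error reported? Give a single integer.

Answer: 27

Derivation:
pos=0: enter COMMENT mode (saw '/*')
exit COMMENT mode (now at pos=10)
pos=10: enter STRING mode
pos=10: emit STR "hi" (now at pos=14)
pos=15: enter STRING mode
pos=15: emit STR "yes" (now at pos=20)
pos=20: enter STRING mode
pos=20: emit STR "hi" (now at pos=24)
pos=25: emit NUM '5' (now at pos=26)
pos=27: enter STRING mode
pos=27: ERROR — unterminated string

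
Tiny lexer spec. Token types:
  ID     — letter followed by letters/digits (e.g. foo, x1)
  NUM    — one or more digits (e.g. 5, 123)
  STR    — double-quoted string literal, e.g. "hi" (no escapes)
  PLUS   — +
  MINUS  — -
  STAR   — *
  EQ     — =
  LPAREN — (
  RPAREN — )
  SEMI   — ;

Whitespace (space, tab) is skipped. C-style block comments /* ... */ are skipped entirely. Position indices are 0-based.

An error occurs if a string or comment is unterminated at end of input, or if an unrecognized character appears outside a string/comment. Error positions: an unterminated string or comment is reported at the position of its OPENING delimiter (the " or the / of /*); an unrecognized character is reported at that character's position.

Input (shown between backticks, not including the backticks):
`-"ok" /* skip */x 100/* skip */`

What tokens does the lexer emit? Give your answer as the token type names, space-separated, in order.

pos=0: emit MINUS '-'
pos=1: enter STRING mode
pos=1: emit STR "ok" (now at pos=5)
pos=6: enter COMMENT mode (saw '/*')
exit COMMENT mode (now at pos=16)
pos=16: emit ID 'x' (now at pos=17)
pos=18: emit NUM '100' (now at pos=21)
pos=21: enter COMMENT mode (saw '/*')
exit COMMENT mode (now at pos=31)
DONE. 4 tokens: [MINUS, STR, ID, NUM]

Answer: MINUS STR ID NUM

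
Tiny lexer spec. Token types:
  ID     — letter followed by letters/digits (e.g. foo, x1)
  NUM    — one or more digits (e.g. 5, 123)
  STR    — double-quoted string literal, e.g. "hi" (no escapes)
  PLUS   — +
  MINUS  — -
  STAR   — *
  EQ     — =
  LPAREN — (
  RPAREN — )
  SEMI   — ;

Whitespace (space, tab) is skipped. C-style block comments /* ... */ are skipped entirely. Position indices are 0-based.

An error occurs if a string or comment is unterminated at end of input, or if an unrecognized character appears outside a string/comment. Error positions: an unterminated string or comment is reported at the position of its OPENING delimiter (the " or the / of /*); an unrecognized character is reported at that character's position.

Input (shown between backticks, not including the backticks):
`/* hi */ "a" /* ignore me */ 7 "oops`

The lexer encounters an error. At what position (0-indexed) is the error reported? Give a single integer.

Answer: 31

Derivation:
pos=0: enter COMMENT mode (saw '/*')
exit COMMENT mode (now at pos=8)
pos=9: enter STRING mode
pos=9: emit STR "a" (now at pos=12)
pos=13: enter COMMENT mode (saw '/*')
exit COMMENT mode (now at pos=28)
pos=29: emit NUM '7' (now at pos=30)
pos=31: enter STRING mode
pos=31: ERROR — unterminated string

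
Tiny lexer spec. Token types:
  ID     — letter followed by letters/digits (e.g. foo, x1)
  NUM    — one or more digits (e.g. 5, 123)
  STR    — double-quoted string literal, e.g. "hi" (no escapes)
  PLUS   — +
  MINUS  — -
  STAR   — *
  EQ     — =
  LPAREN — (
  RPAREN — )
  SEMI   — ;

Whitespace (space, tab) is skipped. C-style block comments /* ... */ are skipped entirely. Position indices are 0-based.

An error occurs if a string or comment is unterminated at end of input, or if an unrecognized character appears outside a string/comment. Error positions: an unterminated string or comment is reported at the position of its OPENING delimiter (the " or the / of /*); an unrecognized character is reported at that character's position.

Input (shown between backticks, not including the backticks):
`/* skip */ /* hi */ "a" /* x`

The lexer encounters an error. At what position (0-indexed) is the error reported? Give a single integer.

pos=0: enter COMMENT mode (saw '/*')
exit COMMENT mode (now at pos=10)
pos=11: enter COMMENT mode (saw '/*')
exit COMMENT mode (now at pos=19)
pos=20: enter STRING mode
pos=20: emit STR "a" (now at pos=23)
pos=24: enter COMMENT mode (saw '/*')
pos=24: ERROR — unterminated comment (reached EOF)

Answer: 24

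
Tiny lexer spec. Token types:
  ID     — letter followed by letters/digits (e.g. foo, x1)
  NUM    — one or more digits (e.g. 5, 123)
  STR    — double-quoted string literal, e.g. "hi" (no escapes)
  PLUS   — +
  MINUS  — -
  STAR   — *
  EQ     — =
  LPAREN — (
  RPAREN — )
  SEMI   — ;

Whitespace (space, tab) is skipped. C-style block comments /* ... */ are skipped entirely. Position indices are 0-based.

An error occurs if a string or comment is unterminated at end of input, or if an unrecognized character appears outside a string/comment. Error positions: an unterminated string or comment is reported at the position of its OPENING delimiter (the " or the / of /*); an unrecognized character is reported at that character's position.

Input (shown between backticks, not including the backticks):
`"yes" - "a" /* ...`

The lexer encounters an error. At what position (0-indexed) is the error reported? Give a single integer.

Answer: 12

Derivation:
pos=0: enter STRING mode
pos=0: emit STR "yes" (now at pos=5)
pos=6: emit MINUS '-'
pos=8: enter STRING mode
pos=8: emit STR "a" (now at pos=11)
pos=12: enter COMMENT mode (saw '/*')
pos=12: ERROR — unterminated comment (reached EOF)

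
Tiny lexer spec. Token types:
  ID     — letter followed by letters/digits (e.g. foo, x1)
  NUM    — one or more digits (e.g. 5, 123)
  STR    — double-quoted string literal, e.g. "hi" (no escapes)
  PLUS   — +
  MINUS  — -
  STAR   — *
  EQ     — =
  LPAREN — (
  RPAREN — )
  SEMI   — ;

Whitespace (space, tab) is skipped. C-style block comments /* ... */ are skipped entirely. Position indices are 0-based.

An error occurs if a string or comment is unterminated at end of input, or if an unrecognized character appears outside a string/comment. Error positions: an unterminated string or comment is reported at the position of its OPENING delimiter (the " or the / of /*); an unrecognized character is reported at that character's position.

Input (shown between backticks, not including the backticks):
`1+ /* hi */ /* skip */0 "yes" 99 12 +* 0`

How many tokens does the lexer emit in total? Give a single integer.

pos=0: emit NUM '1' (now at pos=1)
pos=1: emit PLUS '+'
pos=3: enter COMMENT mode (saw '/*')
exit COMMENT mode (now at pos=11)
pos=12: enter COMMENT mode (saw '/*')
exit COMMENT mode (now at pos=22)
pos=22: emit NUM '0' (now at pos=23)
pos=24: enter STRING mode
pos=24: emit STR "yes" (now at pos=29)
pos=30: emit NUM '99' (now at pos=32)
pos=33: emit NUM '12' (now at pos=35)
pos=36: emit PLUS '+'
pos=37: emit STAR '*'
pos=39: emit NUM '0' (now at pos=40)
DONE. 9 tokens: [NUM, PLUS, NUM, STR, NUM, NUM, PLUS, STAR, NUM]

Answer: 9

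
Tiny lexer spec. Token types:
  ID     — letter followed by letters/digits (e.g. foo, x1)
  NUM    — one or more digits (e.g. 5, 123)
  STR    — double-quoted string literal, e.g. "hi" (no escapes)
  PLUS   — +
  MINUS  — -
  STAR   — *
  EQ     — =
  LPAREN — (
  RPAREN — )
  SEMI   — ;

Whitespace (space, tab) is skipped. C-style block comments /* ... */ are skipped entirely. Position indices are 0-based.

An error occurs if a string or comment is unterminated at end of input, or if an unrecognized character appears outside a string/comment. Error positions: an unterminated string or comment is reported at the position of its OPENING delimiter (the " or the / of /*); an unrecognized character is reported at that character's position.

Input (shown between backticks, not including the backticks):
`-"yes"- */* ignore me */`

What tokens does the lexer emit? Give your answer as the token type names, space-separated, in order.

Answer: MINUS STR MINUS STAR

Derivation:
pos=0: emit MINUS '-'
pos=1: enter STRING mode
pos=1: emit STR "yes" (now at pos=6)
pos=6: emit MINUS '-'
pos=8: emit STAR '*'
pos=9: enter COMMENT mode (saw '/*')
exit COMMENT mode (now at pos=24)
DONE. 4 tokens: [MINUS, STR, MINUS, STAR]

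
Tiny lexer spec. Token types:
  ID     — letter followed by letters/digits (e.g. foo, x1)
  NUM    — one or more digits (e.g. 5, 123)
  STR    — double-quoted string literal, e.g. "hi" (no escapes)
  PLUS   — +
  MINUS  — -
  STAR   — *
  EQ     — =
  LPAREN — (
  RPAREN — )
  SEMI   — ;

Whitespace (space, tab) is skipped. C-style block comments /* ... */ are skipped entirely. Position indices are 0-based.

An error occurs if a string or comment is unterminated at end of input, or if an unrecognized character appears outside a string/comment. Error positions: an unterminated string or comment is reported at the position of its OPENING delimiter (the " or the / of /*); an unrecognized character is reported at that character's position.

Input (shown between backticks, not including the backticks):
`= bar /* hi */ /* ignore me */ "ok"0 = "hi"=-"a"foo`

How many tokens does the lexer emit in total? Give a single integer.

pos=0: emit EQ '='
pos=2: emit ID 'bar' (now at pos=5)
pos=6: enter COMMENT mode (saw '/*')
exit COMMENT mode (now at pos=14)
pos=15: enter COMMENT mode (saw '/*')
exit COMMENT mode (now at pos=30)
pos=31: enter STRING mode
pos=31: emit STR "ok" (now at pos=35)
pos=35: emit NUM '0' (now at pos=36)
pos=37: emit EQ '='
pos=39: enter STRING mode
pos=39: emit STR "hi" (now at pos=43)
pos=43: emit EQ '='
pos=44: emit MINUS '-'
pos=45: enter STRING mode
pos=45: emit STR "a" (now at pos=48)
pos=48: emit ID 'foo' (now at pos=51)
DONE. 10 tokens: [EQ, ID, STR, NUM, EQ, STR, EQ, MINUS, STR, ID]

Answer: 10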